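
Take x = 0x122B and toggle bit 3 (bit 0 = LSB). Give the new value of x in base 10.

4643

x = 1001000101011
bit 3 is currently 1; toggle it via x ^ (1 << 3) = x ^ 8
→ 1001000100011 = 4643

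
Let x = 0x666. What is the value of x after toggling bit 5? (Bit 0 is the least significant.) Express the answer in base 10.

1606

x = 011001100110
bit 5 is currently 1; toggle it via x ^ (1 << 5) = x ^ 32
→ 011001000110 = 1606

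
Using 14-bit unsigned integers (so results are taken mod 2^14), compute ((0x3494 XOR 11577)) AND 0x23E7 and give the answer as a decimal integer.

421

0x3494 = 11010010010100
11577 = 10110100111001
→ XOR → 01100110101101 = 6573
0x23E7 = 10001111100111
→ AND → 00000110100101 = 421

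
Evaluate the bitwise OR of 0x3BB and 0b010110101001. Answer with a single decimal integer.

0x3BB = 01110111011
b = 10110101001
 OR → 11110111011 = 1979

1979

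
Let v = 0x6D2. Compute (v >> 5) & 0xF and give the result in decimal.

6

v = 11011010010
Shift right by 5: 110110
Mask low 4 bits: 0110 = 6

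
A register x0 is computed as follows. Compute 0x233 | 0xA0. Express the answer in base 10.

0x233 = 1000110011
0xA0 = 0010100000
 OR → 1010110011 = 691

691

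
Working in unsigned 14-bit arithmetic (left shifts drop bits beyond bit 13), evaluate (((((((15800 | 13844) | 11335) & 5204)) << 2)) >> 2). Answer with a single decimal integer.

15800 = 11110110111000
13844 = 11011000010100
→ | → 11111110111100 = 16316
11335 = 10110001000111
→ | → 11111111111111 = 16383
5204 = 01010001010100
→ & → 01010001010100 = 5204
→ << 2 (mod 2^14) → 01000101010000 = 4432
→ >> 2 → 00010001010100 = 1108

1108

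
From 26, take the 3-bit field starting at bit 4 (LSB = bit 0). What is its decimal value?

v = 00011010
Shift right by 4: 0001
Mask low 3 bits: 001 = 1

1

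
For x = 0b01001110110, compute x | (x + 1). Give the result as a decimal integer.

631

x = 1001110110 = 630
x + 1 = 1001110111
OR    = 1001110111 = 631
(x | (x + 1) sets the lowest cleared bit.)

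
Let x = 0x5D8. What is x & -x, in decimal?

x = 10111011000 = 1496
-x (two's complement) = …01000101000
AND   = 00000001000 = 8
(x & -x isolates the lowest set bit of x.)

8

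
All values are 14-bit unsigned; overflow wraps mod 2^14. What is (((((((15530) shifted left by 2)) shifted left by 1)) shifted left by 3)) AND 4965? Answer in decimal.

512

15530 = 11110010101010
→ shifted left by 2 (mod 2^14) → 11001010101000 = 12968
→ shifted left by 1 (mod 2^14) → 10010101010000 = 9552
→ shifted left by 3 (mod 2^14) → 10101010000000 = 10880
4965 = 01001101100101
→ AND → 00001000000000 = 512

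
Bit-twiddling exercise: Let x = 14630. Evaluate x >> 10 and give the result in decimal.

14630 = 11100100100110
shift right by 10 → 00000000001110 = 14
(equivalently, floor(14630 / 1024))

14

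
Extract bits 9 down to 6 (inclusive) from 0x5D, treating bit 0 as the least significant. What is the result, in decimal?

v = 000001011101
Shift right by 6: 000001
Mask low 4 bits: 0001 = 1

1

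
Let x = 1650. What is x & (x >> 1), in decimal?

x = 11001110010 = 1650
x>>1 = 01100111001
AND  = 01000110000 = 560
(x & (x >> 1) has a 1 wherever x has two consecutive 1 bits.)

560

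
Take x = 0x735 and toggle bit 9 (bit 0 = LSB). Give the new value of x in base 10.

x = 011100110101
bit 9 is currently 1; toggle it via x ^ (1 << 9) = x ^ 512
→ 010100110101 = 1333

1333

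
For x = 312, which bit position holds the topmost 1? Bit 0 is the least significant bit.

312 = 100111000
The topmost 1 is at position 8 (since 2^8 = 256 ≤ 312 < 512).

8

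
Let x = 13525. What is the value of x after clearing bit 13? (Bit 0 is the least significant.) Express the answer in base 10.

5333

x = 11010011010101
bit 13 is currently 1; clear it via x & ~(1 << 13) = x & ~8192
→ 01010011010101 = 5333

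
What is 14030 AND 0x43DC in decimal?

716

14030 = 011011011001110
0x43DC = 100001111011100
AND → 000001011001100 = 716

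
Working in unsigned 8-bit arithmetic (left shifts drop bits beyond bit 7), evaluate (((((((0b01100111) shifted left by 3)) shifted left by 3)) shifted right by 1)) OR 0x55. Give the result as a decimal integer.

0b01100111 = 01100111
→ shifted left by 3 (mod 2^8) → 00111000 = 56
→ shifted left by 3 (mod 2^8) → 11000000 = 192
→ shifted right by 1 → 01100000 = 96
0x55 = 01010101
→ OR → 01110101 = 117

117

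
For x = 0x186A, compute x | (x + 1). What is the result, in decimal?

6251

x = 1100001101010 = 6250
x + 1 = 1100001101011
OR    = 1100001101011 = 6251
(x | (x + 1) sets the lowest cleared bit.)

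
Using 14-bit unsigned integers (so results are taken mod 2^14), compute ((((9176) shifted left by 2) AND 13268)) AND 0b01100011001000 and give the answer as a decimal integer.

64

9176 = 10001111011000
→ shifted left by 2 (mod 2^14) → 00111101100000 = 3936
13268 = 11001111010100
→ AND → 00001101000000 = 832
0b01100011001000 = 01100011001000
→ AND → 00000001000000 = 64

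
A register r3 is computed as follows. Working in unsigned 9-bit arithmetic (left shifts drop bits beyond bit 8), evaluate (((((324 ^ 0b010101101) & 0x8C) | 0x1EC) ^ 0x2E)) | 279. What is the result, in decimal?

471

324 = 101000100
0b010101101 = 010101101
→ ^ → 111101001 = 489
0x8C = 010001100
→ & → 010001000 = 136
0x1EC = 111101100
→ | → 111101100 = 492
0x2E = 000101110
→ ^ → 111000010 = 450
279 = 100010111
→ | → 111010111 = 471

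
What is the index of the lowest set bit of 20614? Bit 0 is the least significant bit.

20614 = 101000010000110
Trailing zeros: 1, so the lowest set bit is bit 1 (value 2).

1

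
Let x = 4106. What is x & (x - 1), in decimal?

4104

x = 1000000001010 = 4106
x - 1 = 1000000001001
AND   = 1000000001000 = 4104
(x & (x - 1) clears the lowest set bit of x.)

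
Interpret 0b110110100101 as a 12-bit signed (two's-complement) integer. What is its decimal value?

pattern = 110110100101 (MSB is 1 ⇒ negative)
Invert: 001001011010, add 1 → 001001011011 = 603, so the value is -603.
(Equivalently: 3493 - 2^12 = 3493 - 4096 = -603.)

-603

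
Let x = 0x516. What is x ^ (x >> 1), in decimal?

1949

x = 10100010110 = 1302
x>>1 = 01010001011
XOR  = 11110011101 = 1949
(x ^ (x >> 1) gives the standard binary-reflected Gray code of x.)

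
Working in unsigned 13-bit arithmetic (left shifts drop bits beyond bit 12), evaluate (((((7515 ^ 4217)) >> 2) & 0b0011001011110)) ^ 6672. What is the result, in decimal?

6232

7515 = 1110101011011
4217 = 1000001111001
→ ^ → 0110100100010 = 3362
→ >> 2 → 0001101001000 = 840
0b0011001011110 = 0011001011110
→ & → 0001001001000 = 584
6672 = 1101000010000
→ ^ → 1100001011000 = 6232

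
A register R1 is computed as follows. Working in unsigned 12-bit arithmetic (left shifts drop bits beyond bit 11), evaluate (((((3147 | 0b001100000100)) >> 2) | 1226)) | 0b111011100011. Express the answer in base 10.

3147 = 110001001011
0b001100000100 = 001100000100
→ | → 111101001111 = 3919
→ >> 2 → 001111010011 = 979
1226 = 010011001010
→ | → 011111011011 = 2011
0b111011100011 = 111011100011
→ | → 111111111011 = 4091

4091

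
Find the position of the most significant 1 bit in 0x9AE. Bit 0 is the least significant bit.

0x9AE = 100110101110
The topmost 1 is at position 11 (since 2^11 = 2048 ≤ 2478 < 4096).

11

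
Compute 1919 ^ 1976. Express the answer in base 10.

199

1919 = 11101111111
1976 = 11110111000
XOR → 00011000111 = 199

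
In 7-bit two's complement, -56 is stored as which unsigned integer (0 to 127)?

72

56 in 7 bits: 0111000
Invert: 1000111
Add 1:  1001000 = 72
(Check: 2^7 - 56 = 128 - 56 = 72.)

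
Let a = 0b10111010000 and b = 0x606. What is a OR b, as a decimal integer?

2006

a = 10111010000
0x606 = 11000000110
 OR → 11111010110 = 2006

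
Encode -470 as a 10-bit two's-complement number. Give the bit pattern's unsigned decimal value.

470 in 10 bits: 0111010110
Invert: 1000101001
Add 1:  1000101010 = 554
(Check: 2^10 - 470 = 1024 - 470 = 554.)

554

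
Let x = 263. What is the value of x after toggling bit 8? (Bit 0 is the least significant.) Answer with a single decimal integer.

7

x = 100000111
bit 8 is currently 1; toggle it via x ^ (1 << 8) = x ^ 256
→ 000000111 = 7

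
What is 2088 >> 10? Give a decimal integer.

2

2088 = 100000101000
shift right by 10 → 000000000010 = 2
(equivalently, floor(2088 / 1024))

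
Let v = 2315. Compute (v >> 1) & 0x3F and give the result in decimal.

5

v = 100100001011
Shift right by 1: 10010000101
Mask low 6 bits: 000101 = 5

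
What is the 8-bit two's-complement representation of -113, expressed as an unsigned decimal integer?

143

113 in 8 bits: 01110001
Invert: 10001110
Add 1:  10001111 = 143
(Check: 2^8 - 113 = 256 - 113 = 143.)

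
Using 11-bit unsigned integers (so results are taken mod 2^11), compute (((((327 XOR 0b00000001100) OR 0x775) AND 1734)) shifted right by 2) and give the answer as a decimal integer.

401

327 = 00101000111
0b00000001100 = 00000001100
→ XOR → 00101001011 = 331
0x775 = 11101110101
→ OR → 11101111111 = 1919
1734 = 11011000110
→ AND → 11001000110 = 1606
→ shifted right by 2 → 00110010001 = 401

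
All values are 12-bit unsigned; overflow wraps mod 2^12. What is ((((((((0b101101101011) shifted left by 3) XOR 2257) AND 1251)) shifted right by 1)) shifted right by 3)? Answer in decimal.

8

0b101101101011 = 101101101011
→ shifted left by 3 (mod 2^12) → 101101011000 = 2904
2257 = 100011010001
→ XOR → 001110001001 = 905
1251 = 010011100011
→ AND → 000010000001 = 129
→ shifted right by 1 → 000001000000 = 64
→ shifted right by 3 → 000000001000 = 8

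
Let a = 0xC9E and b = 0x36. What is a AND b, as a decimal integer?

0xC9E = 110010011110
0x36 = 000000110110
AND → 000000010110 = 22

22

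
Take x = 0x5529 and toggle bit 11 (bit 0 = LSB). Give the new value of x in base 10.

23849

x = 101010100101001
bit 11 is currently 0; toggle it via x ^ (1 << 11) = x ^ 2048
→ 101110100101001 = 23849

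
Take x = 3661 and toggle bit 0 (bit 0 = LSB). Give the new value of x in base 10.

3660

x = 111001001101
bit 0 is currently 1; toggle it via x ^ (1 << 0) = x ^ 1
→ 111001001100 = 3660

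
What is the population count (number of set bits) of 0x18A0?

0x18A0 = 1100010100000
Count the 1s: 1 + 1 + 1 + 1 = 4

4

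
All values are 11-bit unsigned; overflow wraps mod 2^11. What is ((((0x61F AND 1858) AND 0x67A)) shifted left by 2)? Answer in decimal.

8

0x61F = 11000011111
1858 = 11101000010
→ AND → 11000000010 = 1538
0x67A = 11001111010
→ AND → 11000000010 = 1538
→ shifted left by 2 (mod 2^11) → 00000001000 = 8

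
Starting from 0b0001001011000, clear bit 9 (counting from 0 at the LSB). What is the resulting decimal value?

88

x = 0001001011000
bit 9 is currently 1; clear it via x & ~(1 << 9) = x & ~512
→ 0000001011000 = 88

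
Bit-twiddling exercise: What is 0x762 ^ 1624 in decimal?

314

0x762 = 11101100010
1624 = 11001011000
XOR → 00100111010 = 314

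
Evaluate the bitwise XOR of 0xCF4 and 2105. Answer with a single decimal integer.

1229

0xCF4 = 110011110100
2105 = 100000111001
XOR → 010011001101 = 1229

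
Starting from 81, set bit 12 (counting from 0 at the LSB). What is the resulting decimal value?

x = 0000001010001
bit 12 is currently 0; set it via x | (1 << 12) = x | 4096
→ 1000001010001 = 4177

4177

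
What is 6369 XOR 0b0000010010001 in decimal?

6256

6369 = 1100011100001
b = 0000010010001
XOR → 1100001110000 = 6256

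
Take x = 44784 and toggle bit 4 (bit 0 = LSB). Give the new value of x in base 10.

44768

x = 1010111011110000
bit 4 is currently 1; toggle it via x ^ (1 << 4) = x ^ 16
→ 1010111011100000 = 44768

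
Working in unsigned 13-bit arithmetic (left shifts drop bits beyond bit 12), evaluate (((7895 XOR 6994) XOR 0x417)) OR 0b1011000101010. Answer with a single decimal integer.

6074

7895 = 1111011010111
6994 = 1101101010010
→ XOR → 0010110000101 = 1413
0x417 = 0010000010111
→ XOR → 0000110010010 = 402
0b1011000101010 = 1011000101010
→ OR → 1011110111010 = 6074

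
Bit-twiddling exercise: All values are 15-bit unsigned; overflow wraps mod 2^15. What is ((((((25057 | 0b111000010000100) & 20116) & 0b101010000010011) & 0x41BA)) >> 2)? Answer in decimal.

4096

25057 = 110000111100001
0b111000010000100 = 111000010000100
→ | → 111000111100101 = 29157
20116 = 100111010010100
→ & → 100000010000100 = 16516
0b101010000010011 = 101010000010011
→ & → 100000000000000 = 16384
0x41BA = 100000110111010
→ & → 100000000000000 = 16384
→ >> 2 → 001000000000000 = 4096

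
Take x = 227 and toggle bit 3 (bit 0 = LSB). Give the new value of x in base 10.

235

x = 011100011
bit 3 is currently 0; toggle it via x ^ (1 << 3) = x ^ 8
→ 011101011 = 235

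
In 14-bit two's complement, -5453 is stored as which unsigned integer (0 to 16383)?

5453 in 14 bits: 01010101001101
Invert: 10101010110010
Add 1:  10101010110011 = 10931
(Check: 2^14 - 5453 = 16384 - 5453 = 10931.)

10931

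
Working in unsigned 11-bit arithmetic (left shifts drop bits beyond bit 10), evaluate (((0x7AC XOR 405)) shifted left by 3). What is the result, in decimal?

0x7AC = 11110101100
405 = 00110010101
→ XOR → 11000111001 = 1593
→ shifted left by 3 (mod 2^11) → 00111001000 = 456

456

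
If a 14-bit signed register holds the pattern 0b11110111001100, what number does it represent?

-564

pattern = 11110111001100 (MSB is 1 ⇒ negative)
Invert: 00001000110011, add 1 → 00001000110100 = 564, so the value is -564.
(Equivalently: 15820 - 2^14 = 15820 - 16384 = -564.)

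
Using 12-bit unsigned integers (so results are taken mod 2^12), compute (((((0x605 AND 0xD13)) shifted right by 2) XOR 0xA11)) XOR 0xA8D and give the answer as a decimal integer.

0x605 = 011000000101
0xD13 = 110100010011
→ AND → 010000000001 = 1025
→ shifted right by 2 → 000100000000 = 256
0xA11 = 101000010001
→ XOR → 101100010001 = 2833
0xA8D = 101010001101
→ XOR → 000110011100 = 412

412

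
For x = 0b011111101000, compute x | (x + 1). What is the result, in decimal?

x = 11111101000 = 2024
x + 1 = 11111101001
OR    = 11111101001 = 2025
(x | (x + 1) sets the lowest cleared bit.)

2025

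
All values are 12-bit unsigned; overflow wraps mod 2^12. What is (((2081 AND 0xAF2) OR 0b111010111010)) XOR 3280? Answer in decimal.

2081 = 100000100001
0xAF2 = 101011110010
→ AND → 100000100000 = 2080
0b111010111010 = 111010111010
→ OR → 111010111010 = 3770
3280 = 110011010000
→ XOR → 001001101010 = 618

618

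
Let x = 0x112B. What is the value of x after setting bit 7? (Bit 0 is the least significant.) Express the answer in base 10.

x = 001000100101011
bit 7 is currently 0; set it via x | (1 << 7) = x | 128
→ 001000110101011 = 4523

4523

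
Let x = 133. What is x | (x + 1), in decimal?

135

x = 10000101 = 133
x + 1 = 10000110
OR    = 10000111 = 135
(x | (x + 1) sets the lowest cleared bit.)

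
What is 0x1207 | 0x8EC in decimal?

6895

0x1207 = 1001000000111
0x8EC = 0100011101100
 OR → 1101011101111 = 6895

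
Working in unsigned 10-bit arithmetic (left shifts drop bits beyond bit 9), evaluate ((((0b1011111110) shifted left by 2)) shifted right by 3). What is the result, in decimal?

0b1011111110 = 1011111110
→ shifted left by 2 (mod 2^10) → 1111111000 = 1016
→ shifted right by 3 → 0001111111 = 127

127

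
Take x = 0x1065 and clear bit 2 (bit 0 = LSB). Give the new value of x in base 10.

4193

x = 1000001100101
bit 2 is currently 1; clear it via x & ~(1 << 2) = x & ~4
→ 1000001100001 = 4193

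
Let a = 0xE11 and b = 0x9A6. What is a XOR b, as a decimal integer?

1975

0xE11 = 111000010001
0x9A6 = 100110100110
XOR → 011110110111 = 1975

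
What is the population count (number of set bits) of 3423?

3423 = 110101011111
Count the 1s: 1 + 1 + 1 + 1 + 1 + 1 + 1 + 1 + 1 = 9

9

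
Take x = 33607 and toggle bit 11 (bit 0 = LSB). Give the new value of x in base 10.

35655

x = 1000001101000111
bit 11 is currently 0; toggle it via x ^ (1 << 11) = x ^ 2048
→ 1000101101000111 = 35655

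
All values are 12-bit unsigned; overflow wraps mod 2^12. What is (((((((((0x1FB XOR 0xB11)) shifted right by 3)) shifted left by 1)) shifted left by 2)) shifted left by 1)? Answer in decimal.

1488

0x1FB = 000111111011
0xB11 = 101100010001
→ XOR → 101011101010 = 2794
→ shifted right by 3 → 000101011101 = 349
→ shifted left by 1 (mod 2^12) → 001010111010 = 698
→ shifted left by 2 (mod 2^12) → 101011101000 = 2792
→ shifted left by 1 (mod 2^12) → 010111010000 = 1488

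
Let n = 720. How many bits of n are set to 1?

720 = 1011010000
Count the 1s: 1 + 1 + 1 + 1 = 4

4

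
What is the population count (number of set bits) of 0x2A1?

4

0x2A1 = 1010100001
Count the 1s: 1 + 1 + 1 + 1 = 4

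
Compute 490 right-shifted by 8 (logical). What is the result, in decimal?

490 = 111101010
shift right by 8 → 000000001 = 1
(equivalently, floor(490 / 256))

1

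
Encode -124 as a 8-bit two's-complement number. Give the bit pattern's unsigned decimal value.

132

124 in 8 bits: 01111100
Invert: 10000011
Add 1:  10000100 = 132
(Check: 2^8 - 124 = 256 - 124 = 132.)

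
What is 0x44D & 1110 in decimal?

0x44D = 10001001101
1110 = 10001010110
AND → 10001000100 = 1092

1092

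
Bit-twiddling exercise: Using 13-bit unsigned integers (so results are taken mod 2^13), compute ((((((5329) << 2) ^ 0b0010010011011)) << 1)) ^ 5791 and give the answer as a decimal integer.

6433

5329 = 1010011010001
→ << 2 (mod 2^13) → 1001101000100 = 4932
0b0010010011011 = 0010010011011
→ ^ → 1011111011111 = 6111
→ << 1 (mod 2^13) → 0111110111110 = 4030
5791 = 1011010011111
→ ^ → 1100100100001 = 6433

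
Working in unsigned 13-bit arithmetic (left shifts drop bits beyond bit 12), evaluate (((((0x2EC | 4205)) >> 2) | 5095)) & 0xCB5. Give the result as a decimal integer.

1205

0x2EC = 0001011101100
4205 = 1000001101101
→ | → 1001011101101 = 4845
→ >> 2 → 0010010111011 = 1211
5095 = 1001111100111
→ | → 1011111111111 = 6143
0xCB5 = 0110010110101
→ & → 0010010110101 = 1205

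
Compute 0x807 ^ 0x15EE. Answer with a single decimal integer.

0x807 = 0100000000111
0x15EE = 1010111101110
XOR → 1110111101001 = 7657

7657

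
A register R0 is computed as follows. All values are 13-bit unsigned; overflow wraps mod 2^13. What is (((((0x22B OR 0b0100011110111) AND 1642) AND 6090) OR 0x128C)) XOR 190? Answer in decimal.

4720

0x22B = 0001000101011
0b0100011110111 = 0100011110111
→ OR → 0101011111111 = 2815
1642 = 0011001101010
→ AND → 0001001101010 = 618
6090 = 1011111001010
→ AND → 0001001001010 = 586
0x128C = 1001010001100
→ OR → 1001011001110 = 4814
190 = 0000010111110
→ XOR → 1001001110000 = 4720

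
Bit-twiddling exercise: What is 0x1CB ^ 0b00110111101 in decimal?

118

0x1CB = 111001011
b = 110111101
XOR → 001110110 = 118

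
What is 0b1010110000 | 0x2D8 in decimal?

760

a = 1010110000
0x2D8 = 1011011000
 OR → 1011111000 = 760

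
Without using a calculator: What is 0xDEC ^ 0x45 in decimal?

3497

0xDEC = 110111101100
0x45 = 000001000101
XOR → 110110101001 = 3497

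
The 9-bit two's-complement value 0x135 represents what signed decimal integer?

pattern = 100110101 (MSB is 1 ⇒ negative)
Invert: 011001010, add 1 → 011001011 = 203, so the value is -203.
(Equivalently: 309 - 2^9 = 309 - 512 = -203.)

-203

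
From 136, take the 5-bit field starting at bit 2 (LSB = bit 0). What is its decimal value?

v = 10001000
Shift right by 2: 100010
Mask low 5 bits: 00010 = 2

2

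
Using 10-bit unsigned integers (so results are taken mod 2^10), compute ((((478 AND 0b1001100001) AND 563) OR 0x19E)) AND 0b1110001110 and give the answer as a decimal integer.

478 = 0111011110
0b1001100001 = 1001100001
→ AND → 0001000000 = 64
563 = 1000110011
→ AND → 0000000000 = 0
0x19E = 0110011110
→ OR → 0110011110 = 414
0b1110001110 = 1110001110
→ AND → 0110001110 = 398

398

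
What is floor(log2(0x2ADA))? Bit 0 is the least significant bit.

0x2ADA = 10101011011010
The topmost 1 is at position 13 (since 2^13 = 8192 ≤ 10970 < 16384).

13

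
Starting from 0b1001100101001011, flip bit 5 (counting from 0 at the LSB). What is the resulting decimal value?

x = 1001100101001011
bit 5 is currently 0; toggle it via x ^ (1 << 5) = x ^ 32
→ 1001100101101011 = 39275

39275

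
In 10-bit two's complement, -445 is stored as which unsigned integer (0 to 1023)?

445 in 10 bits: 0110111101
Invert: 1001000010
Add 1:  1001000011 = 579
(Check: 2^10 - 445 = 1024 - 445 = 579.)

579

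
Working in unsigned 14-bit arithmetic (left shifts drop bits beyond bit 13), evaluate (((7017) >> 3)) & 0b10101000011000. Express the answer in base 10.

520

7017 = 01101101101001
→ >> 3 → 00001101101101 = 877
0b10101000011000 = 10101000011000
→ & → 00001000001000 = 520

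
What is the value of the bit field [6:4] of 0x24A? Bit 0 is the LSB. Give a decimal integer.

v = 00001001001010
Shift right by 4: 0000100100
Mask low 3 bits: 100 = 4

4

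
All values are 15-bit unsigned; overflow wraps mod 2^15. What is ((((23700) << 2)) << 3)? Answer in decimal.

4736

23700 = 101110010010100
→ << 2 (mod 2^15) → 111001001010000 = 29264
→ << 3 (mod 2^15) → 001001010000000 = 4736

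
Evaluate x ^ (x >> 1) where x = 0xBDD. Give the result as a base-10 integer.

x = 101111011101 = 3037
x>>1 = 010111101110
XOR  = 111000110011 = 3635
(x ^ (x >> 1) gives the standard binary-reflected Gray code of x.)

3635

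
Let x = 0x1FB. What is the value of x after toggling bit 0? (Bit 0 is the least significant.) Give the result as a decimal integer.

506

x = 111111011
bit 0 is currently 1; toggle it via x ^ (1 << 0) = x ^ 1
→ 111111010 = 506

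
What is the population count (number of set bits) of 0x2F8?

6

0x2F8 = 1011111000
Count the 1s: 1 + 1 + 1 + 1 + 1 + 1 = 6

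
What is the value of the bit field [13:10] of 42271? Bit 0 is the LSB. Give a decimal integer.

9

v = 1010010100011111
Shift right by 10: 101001
Mask low 4 bits: 1001 = 9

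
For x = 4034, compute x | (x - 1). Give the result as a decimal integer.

x = 111111000010 = 4034
x - 1 = 111111000001
OR    = 111111000011 = 4035
(x | (x - 1) sets all bits below the lowest set bit.)

4035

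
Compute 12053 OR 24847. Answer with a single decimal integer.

12053 = 010111100010101
24847 = 110000100001111
 OR → 110111100011111 = 28447

28447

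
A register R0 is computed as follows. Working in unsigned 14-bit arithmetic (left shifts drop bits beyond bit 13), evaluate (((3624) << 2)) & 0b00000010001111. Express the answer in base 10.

128

3624 = 00111000101000
→ << 2 (mod 2^14) → 11100010100000 = 14496
0b00000010001111 = 00000010001111
→ & → 00000010000000 = 128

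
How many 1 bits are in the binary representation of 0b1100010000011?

n = 1100010000011
Count the 1s: 1 + 1 + 1 + 1 + 1 = 5

5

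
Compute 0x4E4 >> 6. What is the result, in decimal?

0x4E4 = 10011100100
shift right by 6 → 00000010011 = 19
(equivalently, floor(1252 / 64))

19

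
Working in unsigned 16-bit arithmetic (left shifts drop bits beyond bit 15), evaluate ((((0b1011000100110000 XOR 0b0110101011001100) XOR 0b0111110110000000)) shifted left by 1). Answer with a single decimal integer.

0b1011000100110000 = 1011000100110000
0b0110101011001100 = 0110101011001100
→ XOR → 1101101111111100 = 56316
0b0111110110000000 = 0111110110000000
→ XOR → 1010011001111100 = 42620
→ shifted left by 1 (mod 2^16) → 0100110011111000 = 19704

19704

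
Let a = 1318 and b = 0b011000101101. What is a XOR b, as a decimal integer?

1318 = 10100100110
b = 11000101101
XOR → 01100001011 = 779

779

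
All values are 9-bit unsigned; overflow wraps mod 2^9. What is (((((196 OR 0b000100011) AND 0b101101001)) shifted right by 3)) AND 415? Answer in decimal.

196 = 011000100
0b000100011 = 000100011
→ OR → 011100111 = 231
0b101101001 = 101101001
→ AND → 001100001 = 97
→ shifted right by 3 → 000001100 = 12
415 = 110011111
→ AND → 000001100 = 12

12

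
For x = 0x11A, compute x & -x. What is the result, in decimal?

2

x = 100011010 = 282
-x (two's complement) = …011100110
AND   = 000000010 = 2
(x & -x isolates the lowest set bit of x.)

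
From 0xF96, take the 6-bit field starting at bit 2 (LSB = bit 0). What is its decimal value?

v = 111110010110
Shift right by 2: 1111100101
Mask low 6 bits: 100101 = 37

37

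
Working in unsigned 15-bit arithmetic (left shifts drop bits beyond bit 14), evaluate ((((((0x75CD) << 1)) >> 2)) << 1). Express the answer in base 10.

13772

0x75CD = 111010111001101
→ << 1 (mod 2^15) → 110101110011010 = 27546
→ >> 2 → 001101011100110 = 6886
→ << 1 (mod 2^15) → 011010111001100 = 13772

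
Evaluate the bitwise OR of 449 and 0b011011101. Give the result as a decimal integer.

449 = 111000001
b = 011011101
 OR → 111011101 = 477

477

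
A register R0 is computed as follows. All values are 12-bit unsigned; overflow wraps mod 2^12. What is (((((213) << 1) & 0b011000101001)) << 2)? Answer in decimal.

213 = 000011010101
→ << 1 (mod 2^12) → 000110101010 = 426
0b011000101001 = 011000101001
→ & → 000000101000 = 40
→ << 2 (mod 2^12) → 000010100000 = 160

160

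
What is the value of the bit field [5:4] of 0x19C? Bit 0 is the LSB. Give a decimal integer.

1

v = 110011100
Shift right by 4: 11001
Mask low 2 bits: 01 = 1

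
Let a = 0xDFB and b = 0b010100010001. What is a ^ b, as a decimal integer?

0xDFB = 110111111011
b = 010100010001
XOR → 100011101010 = 2282

2282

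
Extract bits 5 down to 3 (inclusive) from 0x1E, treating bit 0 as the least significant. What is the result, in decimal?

3

v = 0000011110
Shift right by 3: 0000011
Mask low 3 bits: 011 = 3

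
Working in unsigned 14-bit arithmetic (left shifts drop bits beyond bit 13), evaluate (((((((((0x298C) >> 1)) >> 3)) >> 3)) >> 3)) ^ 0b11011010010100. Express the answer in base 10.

0x298C = 10100110001100
→ >> 1 → 01010011000110 = 5318
→ >> 3 → 00001010011000 = 664
→ >> 3 → 00000001010011 = 83
→ >> 3 → 00000000001010 = 10
0b11011010010100 = 11011010010100
→ ^ → 11011010011110 = 13982

13982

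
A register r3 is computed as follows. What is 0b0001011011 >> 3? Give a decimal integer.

11

x = 1011011
shift right by 3 → 0001011 = 11
(equivalently, floor(91 / 8))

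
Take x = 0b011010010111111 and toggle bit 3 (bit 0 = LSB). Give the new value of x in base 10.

x = 011010010111111
bit 3 is currently 1; toggle it via x ^ (1 << 3) = x ^ 8
→ 011010010110111 = 13495

13495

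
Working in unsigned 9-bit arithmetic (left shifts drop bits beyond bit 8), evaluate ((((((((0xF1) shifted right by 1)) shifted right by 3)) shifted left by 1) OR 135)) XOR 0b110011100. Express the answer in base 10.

259

0xF1 = 011110001
→ shifted right by 1 → 001111000 = 120
→ shifted right by 3 → 000001111 = 15
→ shifted left by 1 (mod 2^9) → 000011110 = 30
135 = 010000111
→ OR → 010011111 = 159
0b110011100 = 110011100
→ XOR → 100000011 = 259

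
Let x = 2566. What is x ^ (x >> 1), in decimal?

x = 101000000110 = 2566
x>>1 = 010100000011
XOR  = 111100000101 = 3845
(x ^ (x >> 1) gives the standard binary-reflected Gray code of x.)

3845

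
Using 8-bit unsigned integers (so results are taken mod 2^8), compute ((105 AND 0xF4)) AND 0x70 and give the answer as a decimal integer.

96

105 = 01101001
0xF4 = 11110100
→ AND → 01100000 = 96
0x70 = 01110000
→ AND → 01100000 = 96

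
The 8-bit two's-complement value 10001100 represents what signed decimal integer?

-116

pattern = 10001100 (MSB is 1 ⇒ negative)
Invert: 01110011, add 1 → 01110100 = 116, so the value is -116.
(Equivalently: 140 - 2^8 = 140 - 256 = -116.)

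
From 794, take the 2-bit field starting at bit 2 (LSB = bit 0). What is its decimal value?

v = 1100011010
Shift right by 2: 11000110
Mask low 2 bits: 10 = 2

2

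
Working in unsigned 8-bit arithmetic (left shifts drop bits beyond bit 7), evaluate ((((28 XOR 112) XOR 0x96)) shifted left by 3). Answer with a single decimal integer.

28 = 00011100
112 = 01110000
→ XOR → 01101100 = 108
0x96 = 10010110
→ XOR → 11111010 = 250
→ shifted left by 3 (mod 2^8) → 11010000 = 208

208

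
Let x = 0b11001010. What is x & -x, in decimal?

2

x = 11001010 = 202
-x (two's complement) = …00110110
AND   = 00000010 = 2
(x & -x isolates the lowest set bit of x.)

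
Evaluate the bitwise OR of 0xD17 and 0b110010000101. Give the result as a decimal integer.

0xD17 = 110100010111
b = 110010000101
 OR → 110110010111 = 3479

3479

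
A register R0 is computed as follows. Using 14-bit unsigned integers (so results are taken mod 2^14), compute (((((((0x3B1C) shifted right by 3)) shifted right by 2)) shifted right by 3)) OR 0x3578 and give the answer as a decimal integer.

0x3B1C = 11101100011100
→ shifted right by 3 → 00011101100011 = 1891
→ shifted right by 2 → 00000111011000 = 472
→ shifted right by 3 → 00000000111011 = 59
0x3578 = 11010101111000
→ OR → 11010101111011 = 13691

13691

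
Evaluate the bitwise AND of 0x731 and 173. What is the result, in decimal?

0x731 = 11100110001
173 = 00010101101
AND → 00000100001 = 33

33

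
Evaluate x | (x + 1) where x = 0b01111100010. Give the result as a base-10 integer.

x = 1111100010 = 994
x + 1 = 1111100011
OR    = 1111100011 = 995
(x | (x + 1) sets the lowest cleared bit.)

995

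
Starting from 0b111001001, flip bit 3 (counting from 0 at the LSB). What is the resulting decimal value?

449

x = 111001001
bit 3 is currently 1; toggle it via x ^ (1 << 3) = x ^ 8
→ 111000001 = 449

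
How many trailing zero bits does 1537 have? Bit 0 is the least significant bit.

0

1537 = 11000000001
Trailing zeros: 0, so the lowest set bit is bit 0 (value 1).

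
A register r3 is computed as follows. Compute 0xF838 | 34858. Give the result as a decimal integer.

63546

0xF838 = 1111100000111000
34858 = 1000100000101010
 OR → 1111100000111010 = 63546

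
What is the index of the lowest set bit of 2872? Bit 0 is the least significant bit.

3

2872 = 101100111000
Trailing zeros: 3, so the lowest set bit is bit 3 (value 8).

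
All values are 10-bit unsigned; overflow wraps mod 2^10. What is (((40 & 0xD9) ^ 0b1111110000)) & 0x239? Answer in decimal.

568

40 = 0000101000
0xD9 = 0011011001
→ & → 0000001000 = 8
0b1111110000 = 1111110000
→ ^ → 1111111000 = 1016
0x239 = 1000111001
→ & → 1000111000 = 568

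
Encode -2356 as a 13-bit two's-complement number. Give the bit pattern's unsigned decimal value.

5836

2356 in 13 bits: 0100100110100
Invert: 1011011001011
Add 1:  1011011001100 = 5836
(Check: 2^13 - 2356 = 8192 - 2356 = 5836.)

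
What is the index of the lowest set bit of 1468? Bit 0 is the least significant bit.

1468 = 10110111100
Trailing zeros: 2, so the lowest set bit is bit 2 (value 4).

2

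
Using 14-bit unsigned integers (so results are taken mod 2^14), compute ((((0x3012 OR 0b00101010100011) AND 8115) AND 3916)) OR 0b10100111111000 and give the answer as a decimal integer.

11256

0x3012 = 11000000010010
0b00101010100011 = 00101010100011
→ OR → 11101010110011 = 15027
8115 = 01111110110011
→ AND → 01101010110011 = 6835
3916 = 00111101001100
→ AND → 00101000000000 = 2560
0b10100111111000 = 10100111111000
→ OR → 10101111111000 = 11256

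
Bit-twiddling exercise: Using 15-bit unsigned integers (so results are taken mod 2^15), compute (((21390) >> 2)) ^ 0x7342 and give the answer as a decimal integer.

26529

21390 = 101001110001110
→ >> 2 → 001010011100011 = 5347
0x7342 = 111001101000010
→ ^ → 110011110100001 = 26529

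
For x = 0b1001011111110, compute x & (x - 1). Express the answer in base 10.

x = 1001011111110 = 4862
x - 1 = 1001011111101
AND   = 1001011111100 = 4860
(x & (x - 1) clears the lowest set bit of x.)

4860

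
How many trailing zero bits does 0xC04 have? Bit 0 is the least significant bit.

0xC04 = 110000000100
Trailing zeros: 2, so the lowest set bit is bit 2 (value 4).

2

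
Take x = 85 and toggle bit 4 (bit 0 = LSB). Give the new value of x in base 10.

x = 001010101
bit 4 is currently 1; toggle it via x ^ (1 << 4) = x ^ 16
→ 001000101 = 69

69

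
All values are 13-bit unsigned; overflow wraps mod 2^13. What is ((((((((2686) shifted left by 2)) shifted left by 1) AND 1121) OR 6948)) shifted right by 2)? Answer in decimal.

2686 = 0101001111110
→ shifted left by 2 (mod 2^13) → 0100111111000 = 2552
→ shifted left by 1 (mod 2^13) → 1001111110000 = 5104
1121 = 0010001100001
→ AND → 0000001100000 = 96
6948 = 1101100100100
→ OR → 1101101100100 = 7012
→ shifted right by 2 → 0011011011001 = 1753

1753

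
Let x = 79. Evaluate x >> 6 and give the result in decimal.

1

79 = 1001111
shift right by 6 → 0000001 = 1
(equivalently, floor(79 / 64))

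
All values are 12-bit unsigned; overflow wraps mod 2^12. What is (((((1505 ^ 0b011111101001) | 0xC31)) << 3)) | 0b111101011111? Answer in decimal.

4063

1505 = 010111100001
0b011111101001 = 011111101001
→ ^ → 001000001000 = 520
0xC31 = 110000110001
→ | → 111000111001 = 3641
→ << 3 (mod 2^12) → 000111001000 = 456
0b111101011111 = 111101011111
→ | → 111111011111 = 4063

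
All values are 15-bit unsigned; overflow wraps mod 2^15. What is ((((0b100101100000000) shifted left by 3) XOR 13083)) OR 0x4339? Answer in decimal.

0b100101100000000 = 100101100000000
→ shifted left by 3 (mod 2^15) → 101100000000000 = 22528
13083 = 011001100011011
→ XOR → 110101100011011 = 27419
0x4339 = 100001100111001
→ OR → 110101100111011 = 27451

27451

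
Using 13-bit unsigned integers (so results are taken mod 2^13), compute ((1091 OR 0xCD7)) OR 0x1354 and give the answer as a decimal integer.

1091 = 0010001000011
0xCD7 = 0110011010111
→ OR → 0110011010111 = 3287
0x1354 = 1001101010100
→ OR → 1111111010111 = 8151

8151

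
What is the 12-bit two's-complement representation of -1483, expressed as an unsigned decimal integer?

2613

1483 in 12 bits: 010111001011
Invert: 101000110100
Add 1:  101000110101 = 2613
(Check: 2^12 - 1483 = 4096 - 1483 = 2613.)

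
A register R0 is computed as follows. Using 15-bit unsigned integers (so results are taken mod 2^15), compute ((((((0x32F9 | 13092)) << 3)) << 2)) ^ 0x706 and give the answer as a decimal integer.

0x32F9 = 011001011111001
13092 = 011001100100100
→ | → 011001111111101 = 13309
→ << 3 (mod 2^15) → 001111111101000 = 8168
→ << 2 (mod 2^15) → 111111110100000 = 32672
0x706 = 000011100000110
→ ^ → 111100010100110 = 30886

30886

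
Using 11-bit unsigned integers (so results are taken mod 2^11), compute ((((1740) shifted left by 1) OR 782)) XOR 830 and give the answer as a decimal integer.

1184

1740 = 11011001100
→ shifted left by 1 (mod 2^11) → 10110011000 = 1432
782 = 01100001110
→ OR → 11110011110 = 1950
830 = 01100111110
→ XOR → 10010100000 = 1184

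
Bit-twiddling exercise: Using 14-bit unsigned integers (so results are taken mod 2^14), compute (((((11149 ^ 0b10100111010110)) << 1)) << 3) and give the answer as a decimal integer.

9648

11149 = 10101110001101
0b10100111010110 = 10100111010110
→ ^ → 00001001011011 = 603
→ << 1 (mod 2^14) → 00010010110110 = 1206
→ << 3 (mod 2^14) → 10010110110000 = 9648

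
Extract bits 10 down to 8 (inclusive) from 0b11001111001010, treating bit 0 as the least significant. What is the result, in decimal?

v = 11001111001010
Shift right by 8: 110011
Mask low 3 bits: 011 = 3

3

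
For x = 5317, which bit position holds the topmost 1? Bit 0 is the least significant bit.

5317 = 1010011000101
The topmost 1 is at position 12 (since 2^12 = 4096 ≤ 5317 < 8192).

12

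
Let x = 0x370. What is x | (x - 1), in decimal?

x = 1101110000 = 880
x - 1 = 1101101111
OR    = 1101111111 = 895
(x | (x - 1) sets all bits below the lowest set bit.)

895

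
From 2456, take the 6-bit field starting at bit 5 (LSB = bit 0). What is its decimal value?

12

v = 100110011000
Shift right by 5: 1001100
Mask low 6 bits: 001100 = 12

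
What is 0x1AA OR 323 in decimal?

0x1AA = 110101010
323 = 101000011
 OR → 111101011 = 491

491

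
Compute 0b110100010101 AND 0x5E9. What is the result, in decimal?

a = 110100010101
0x5E9 = 010111101001
AND → 010100000001 = 1281

1281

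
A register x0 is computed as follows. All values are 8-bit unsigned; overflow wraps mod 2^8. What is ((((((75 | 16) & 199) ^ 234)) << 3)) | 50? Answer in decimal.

75 = 01001011
16 = 00010000
→ | → 01011011 = 91
199 = 11000111
→ & → 01000011 = 67
234 = 11101010
→ ^ → 10101001 = 169
→ << 3 (mod 2^8) → 01001000 = 72
50 = 00110010
→ | → 01111010 = 122

122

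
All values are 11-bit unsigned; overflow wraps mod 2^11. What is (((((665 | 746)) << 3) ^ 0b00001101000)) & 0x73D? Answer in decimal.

665 = 01010011001
746 = 01011101010
→ | → 01011111011 = 763
→ << 3 (mod 2^11) → 11111011000 = 2008
0b00001101000 = 00001101000
→ ^ → 11110110000 = 1968
0x73D = 11100111101
→ & → 11100110000 = 1840

1840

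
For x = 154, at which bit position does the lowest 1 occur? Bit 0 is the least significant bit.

154 = 10011010
Trailing zeros: 1, so the lowest set bit is bit 1 (value 2).

1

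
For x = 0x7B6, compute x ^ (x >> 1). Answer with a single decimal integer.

1133

x = 11110110110 = 1974
x>>1 = 01111011011
XOR  = 10001101101 = 1133
(x ^ (x >> 1) gives the standard binary-reflected Gray code of x.)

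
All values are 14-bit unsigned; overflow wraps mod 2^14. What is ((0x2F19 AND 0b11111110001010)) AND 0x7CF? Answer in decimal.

1800

0x2F19 = 10111100011001
0b11111110001010 = 11111110001010
→ AND → 10111100001000 = 12040
0x7CF = 00011111001111
→ AND → 00011100001000 = 1800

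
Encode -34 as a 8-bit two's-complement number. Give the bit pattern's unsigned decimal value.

222

34 in 8 bits: 00100010
Invert: 11011101
Add 1:  11011110 = 222
(Check: 2^8 - 34 = 256 - 34 = 222.)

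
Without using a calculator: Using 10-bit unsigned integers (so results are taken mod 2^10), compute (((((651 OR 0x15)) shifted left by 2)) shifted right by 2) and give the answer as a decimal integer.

651 = 1010001011
0x15 = 0000010101
→ OR → 1010011111 = 671
→ shifted left by 2 (mod 2^10) → 1001111100 = 636
→ shifted right by 2 → 0010011111 = 159

159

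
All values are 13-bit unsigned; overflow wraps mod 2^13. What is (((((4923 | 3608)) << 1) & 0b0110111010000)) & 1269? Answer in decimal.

1104

4923 = 1001100111011
3608 = 0111000011000
→ | → 1111100111011 = 7995
→ << 1 (mod 2^13) → 1111001110110 = 7798
0b0110111010000 = 0110111010000
→ & → 0110001010000 = 3152
1269 = 0010011110101
→ & → 0010001010000 = 1104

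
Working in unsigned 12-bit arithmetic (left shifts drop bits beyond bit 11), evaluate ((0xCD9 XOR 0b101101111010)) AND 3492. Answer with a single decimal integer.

0xCD9 = 110011011001
0b101101111010 = 101101111010
→ XOR → 011110100011 = 1955
3492 = 110110100100
→ AND → 010110100000 = 1440

1440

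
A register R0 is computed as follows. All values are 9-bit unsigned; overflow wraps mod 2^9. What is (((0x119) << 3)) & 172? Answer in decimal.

136

0x119 = 100011001
→ << 3 (mod 2^9) → 011001000 = 200
172 = 010101100
→ & → 010001000 = 136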